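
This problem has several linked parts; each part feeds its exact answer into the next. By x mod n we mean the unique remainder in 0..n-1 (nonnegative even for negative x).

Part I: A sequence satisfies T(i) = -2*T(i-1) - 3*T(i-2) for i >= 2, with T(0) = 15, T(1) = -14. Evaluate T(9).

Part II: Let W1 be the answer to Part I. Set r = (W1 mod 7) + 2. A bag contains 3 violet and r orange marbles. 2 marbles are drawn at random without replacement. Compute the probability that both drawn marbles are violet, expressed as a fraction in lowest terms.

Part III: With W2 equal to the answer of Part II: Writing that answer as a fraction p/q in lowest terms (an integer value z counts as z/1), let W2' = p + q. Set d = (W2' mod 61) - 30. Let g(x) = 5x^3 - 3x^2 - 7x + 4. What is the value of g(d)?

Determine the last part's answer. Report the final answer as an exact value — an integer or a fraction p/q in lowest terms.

Part I: T(2) = -2*(-14) - 3*(15) = -17; iterating: T(2)=-17, T(3)=76, T(4)=-101, T(5)=-26, T(6)=355, T(7)=-632, T(8)=199, T(9)=1498; answer 1498
Part II: W1 = 1498; r = 2; total draws C(5,2) = 10; favorable C(3,2) = 3; P = 3/10; answer 3/10
Part III: W2 = 3/10; threaded value p + q = 13; d = -17; 5*(-17)^3 - 3*(-17)^2 - 7*(-17)^1 + 4 = (-24565) + (-867) + (119) + (4) = -25309; answer -25309

-25309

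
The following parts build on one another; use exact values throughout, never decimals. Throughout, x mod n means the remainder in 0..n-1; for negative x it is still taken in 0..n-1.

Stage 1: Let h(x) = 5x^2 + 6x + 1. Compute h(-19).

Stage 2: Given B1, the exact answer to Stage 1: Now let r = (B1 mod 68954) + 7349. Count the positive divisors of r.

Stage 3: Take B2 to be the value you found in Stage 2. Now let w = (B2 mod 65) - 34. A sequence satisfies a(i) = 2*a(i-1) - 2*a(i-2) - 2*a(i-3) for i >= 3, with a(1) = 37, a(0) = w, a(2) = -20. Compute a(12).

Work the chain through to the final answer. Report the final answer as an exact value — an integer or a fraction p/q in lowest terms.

-17888

Stage 1: 5*(-19)^2 + 6*(-19)^1 + 1 = (1805) + (-114) + (1) = 1692; answer 1692
Stage 2: B1 = 1692; r = 9041; 9041 is prime, so its only divisors are 1 and 9041; count = 2; answer 2
Stage 3: B2 = 2; w = -32; a(3) = 2*(-20) - 2*(37) - 2*(-32) = -50; iterating: a(3)=-50, a(4)=-134, a(5)=-128, a(6)=112, a(7)=748, a(8)=1528, a(9)=1336, a(10)=-1880, a(11)=-9488, a(12)=-17888; answer -17888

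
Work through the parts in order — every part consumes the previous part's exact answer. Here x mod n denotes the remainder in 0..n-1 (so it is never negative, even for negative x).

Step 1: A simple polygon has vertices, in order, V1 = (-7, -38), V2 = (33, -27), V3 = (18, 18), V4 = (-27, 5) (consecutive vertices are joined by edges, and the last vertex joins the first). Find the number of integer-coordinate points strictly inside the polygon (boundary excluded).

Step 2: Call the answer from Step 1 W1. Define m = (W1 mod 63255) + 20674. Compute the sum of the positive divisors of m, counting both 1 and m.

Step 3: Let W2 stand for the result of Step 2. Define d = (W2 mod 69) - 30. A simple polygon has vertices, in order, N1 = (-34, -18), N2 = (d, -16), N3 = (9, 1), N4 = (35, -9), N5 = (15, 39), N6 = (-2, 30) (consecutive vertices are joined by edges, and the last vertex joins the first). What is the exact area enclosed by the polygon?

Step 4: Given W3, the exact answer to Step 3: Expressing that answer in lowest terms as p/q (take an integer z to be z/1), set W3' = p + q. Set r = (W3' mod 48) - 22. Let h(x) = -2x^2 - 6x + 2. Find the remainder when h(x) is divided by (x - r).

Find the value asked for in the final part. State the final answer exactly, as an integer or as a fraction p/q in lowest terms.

Step 1: cross terms: (-7*-27 - 33*-38)=1443, (33*18 - 18*-27)=1080, (18*5 - -27*18)=576, (-27*-38 - -7*5)=1061; twice the area = |4160| = 4160; area = 2080; boundary points = 1 + 15 + 1 + 1 = 18; strictly interior points = area - boundary/2 + 1 = 2072; answer 2072
Step 2: W1 = 2072; m = 22746; 22746 = 2 * 3 * 17 * 223; sigma = (1 + 2) * (1 + 3) * (1 + 17) * (1 + 223) = 3 * 4 * 18 * 224 = 48384; answer 48384
Step 3: W2 = 48384; d = -15; cross terms: (-34*-16 - -15*-18)=274, (-15*1 - 9*-16)=129, (9*-9 - 35*1)=-116, (35*39 - 15*-9)=1500, (15*30 - -2*39)=528, (-2*-18 - -34*30)=1056; twice the area = |3371| = 3371; area = 3371/2; answer 3371/2
Step 4: W3 = 3371/2; threaded value p + q = 3373; r = -9; remainder = value at the root: -2*(-9)^2 - 6*(-9)^1 + 2 = (-162) + (54) + (2) = -106; answer -106

-106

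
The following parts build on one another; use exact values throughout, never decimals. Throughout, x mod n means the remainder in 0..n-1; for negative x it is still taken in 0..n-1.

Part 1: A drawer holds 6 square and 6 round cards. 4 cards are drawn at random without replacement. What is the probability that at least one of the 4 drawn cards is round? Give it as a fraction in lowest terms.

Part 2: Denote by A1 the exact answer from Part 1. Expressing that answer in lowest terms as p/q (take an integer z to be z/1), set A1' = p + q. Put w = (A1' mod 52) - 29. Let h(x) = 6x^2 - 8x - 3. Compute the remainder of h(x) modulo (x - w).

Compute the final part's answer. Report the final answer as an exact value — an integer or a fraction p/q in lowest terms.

Part 1: total draws C(12,4) = 495; complement C(6,4) = 15; favorable 495 - 15 = 480; P = 32/33; answer 32/33
Part 2: A1 = 32/33; threaded value p + q = 65; w = -16; remainder = value at the root: 6*(-16)^2 - 8*(-16)^1 - 3 = (1536) + (128) + (-3) = 1661; answer 1661

1661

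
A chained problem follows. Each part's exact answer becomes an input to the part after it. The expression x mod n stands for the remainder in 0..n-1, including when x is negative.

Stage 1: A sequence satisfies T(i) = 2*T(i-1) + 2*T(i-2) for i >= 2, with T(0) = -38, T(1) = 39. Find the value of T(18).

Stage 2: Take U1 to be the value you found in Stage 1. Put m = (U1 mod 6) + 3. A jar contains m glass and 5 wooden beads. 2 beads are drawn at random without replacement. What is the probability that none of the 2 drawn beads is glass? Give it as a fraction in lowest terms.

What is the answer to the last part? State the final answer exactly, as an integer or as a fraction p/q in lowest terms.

5/33

Stage 1: T(2) = 2*(39) + 2*(-38) = 2; iterating: T(2)=2, T(3)=82, T(4)=168, T(5)=500, T(6)=1336, T(7)=3672, T(8)=10016, T(9)=27376, T(10)=74784, T(11)=204320, T(12)=558208, T(13)=1525056, T(14)=4166528, T(15)=11383168, T(16)=31099392, T(17)=84965120, T(18)=232129024; answer 232129024
Stage 2: U1 = 232129024; m = 7; total draws C(12,2) = 66; favorable C(5,2) = 10; P = 5/33; answer 5/33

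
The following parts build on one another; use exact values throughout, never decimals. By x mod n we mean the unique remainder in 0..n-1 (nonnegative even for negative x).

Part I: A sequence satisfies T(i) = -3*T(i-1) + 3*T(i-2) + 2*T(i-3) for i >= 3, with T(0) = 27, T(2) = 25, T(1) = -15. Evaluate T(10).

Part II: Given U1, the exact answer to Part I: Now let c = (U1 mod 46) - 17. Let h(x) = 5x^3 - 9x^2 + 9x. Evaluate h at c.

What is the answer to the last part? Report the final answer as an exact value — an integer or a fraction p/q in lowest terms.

-3208

Part I: T(3) = -3*(25) + 3*(-15) + 2*(27) = -66; iterating: T(3)=-66, T(4)=243, T(5)=-877, T(6)=3228, T(7)=-11829, T(8)=43417, T(9)=-159282, T(10)=584439; answer 584439
Part II: U1 = 584439; c = -8; 5*(-8)^3 - 9*(-8)^2 + 9*(-8)^1 = (-2560) + (-576) + (-72) = -3208; answer -3208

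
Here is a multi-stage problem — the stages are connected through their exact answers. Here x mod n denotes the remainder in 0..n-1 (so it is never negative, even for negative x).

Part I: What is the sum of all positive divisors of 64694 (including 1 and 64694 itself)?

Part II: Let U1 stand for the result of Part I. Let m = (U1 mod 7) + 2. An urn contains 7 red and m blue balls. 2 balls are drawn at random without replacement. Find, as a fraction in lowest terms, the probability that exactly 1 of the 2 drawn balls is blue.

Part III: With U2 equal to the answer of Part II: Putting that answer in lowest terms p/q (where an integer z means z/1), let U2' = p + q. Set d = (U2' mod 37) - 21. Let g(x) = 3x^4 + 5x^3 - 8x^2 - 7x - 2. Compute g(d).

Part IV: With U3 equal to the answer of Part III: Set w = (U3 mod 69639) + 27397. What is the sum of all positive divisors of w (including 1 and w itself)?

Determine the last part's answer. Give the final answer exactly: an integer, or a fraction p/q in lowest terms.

27438

Part I: 64694 = 2 * 7 * 4621; sigma = (1 + 2) * (1 + 7) * (1 + 4621) = 3 * 8 * 4622 = 110928; answer 110928
Part II: U1 = 110928; m = 8; total draws C(15,2) = 105; favorable C(8,1)*C(7,1) = 56; P = 8/15; answer 8/15
Part III: U2 = 8/15; threaded value p + q = 23; d = 2; 3*(2)^4 + 5*(2)^3 - 8*(2)^2 - 7*(2)^1 - 2 = (48) + (40) + (-32) + (-14) + (-2) = 40; answer 40
Part IV: U3 = 40; w = 27437; 27437 is prime, so its only divisors are 1 and 27437; sigma = 1 + 27437 = 27438; answer 27438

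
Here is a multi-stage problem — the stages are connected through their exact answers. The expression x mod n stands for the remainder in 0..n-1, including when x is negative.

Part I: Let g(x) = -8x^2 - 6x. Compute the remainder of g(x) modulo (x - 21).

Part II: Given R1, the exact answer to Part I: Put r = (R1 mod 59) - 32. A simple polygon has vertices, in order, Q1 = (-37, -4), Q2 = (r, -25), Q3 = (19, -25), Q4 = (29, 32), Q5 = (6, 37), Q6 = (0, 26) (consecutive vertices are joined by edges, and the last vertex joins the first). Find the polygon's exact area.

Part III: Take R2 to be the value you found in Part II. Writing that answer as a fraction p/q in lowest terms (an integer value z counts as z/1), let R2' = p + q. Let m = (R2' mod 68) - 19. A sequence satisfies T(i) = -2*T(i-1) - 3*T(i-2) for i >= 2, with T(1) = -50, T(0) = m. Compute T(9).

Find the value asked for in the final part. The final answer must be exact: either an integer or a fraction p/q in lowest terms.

-5330

Part I: remainder = value at the root: -8*(21)^2 - 6*(21)^1 = (-3528) + (-126) = -3654; answer -3654
Part II: R1 = -3654; r = -28; cross terms: (-37*-25 - -28*-4)=813, (-28*-25 - 19*-25)=1175, (19*32 - 29*-25)=1333, (29*37 - 6*32)=881, (6*26 - 0*37)=156, (0*-4 - -37*26)=962; twice the area = |5320| = 5320; area = 2660; answer 2660
Part III: R2 = 2660; threaded value p + q = 2661; m = -10; T(2) = -2*(-50) - 3*(-10) = 130; iterating: T(2)=130, T(3)=-110, T(4)=-170, T(5)=670, T(6)=-830, T(7)=-350, T(8)=3190, T(9)=-5330; answer -5330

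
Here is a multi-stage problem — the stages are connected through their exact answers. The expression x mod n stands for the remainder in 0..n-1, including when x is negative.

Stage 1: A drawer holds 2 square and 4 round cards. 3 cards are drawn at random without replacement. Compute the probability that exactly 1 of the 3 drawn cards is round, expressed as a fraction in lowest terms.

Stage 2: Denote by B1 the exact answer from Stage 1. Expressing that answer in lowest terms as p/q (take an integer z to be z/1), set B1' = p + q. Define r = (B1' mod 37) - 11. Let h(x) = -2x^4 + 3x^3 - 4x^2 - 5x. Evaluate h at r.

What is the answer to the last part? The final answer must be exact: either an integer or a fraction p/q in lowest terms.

-1700

Stage 1: total draws C(6,3) = 20; favorable C(4,1)*C(2,2) = 4; P = 1/5; answer 1/5
Stage 2: B1 = 1/5; threaded value p + q = 6; r = -5; -2*(-5)^4 + 3*(-5)^3 - 4*(-5)^2 - 5*(-5)^1 = (-1250) + (-375) + (-100) + (25) = -1700; answer -1700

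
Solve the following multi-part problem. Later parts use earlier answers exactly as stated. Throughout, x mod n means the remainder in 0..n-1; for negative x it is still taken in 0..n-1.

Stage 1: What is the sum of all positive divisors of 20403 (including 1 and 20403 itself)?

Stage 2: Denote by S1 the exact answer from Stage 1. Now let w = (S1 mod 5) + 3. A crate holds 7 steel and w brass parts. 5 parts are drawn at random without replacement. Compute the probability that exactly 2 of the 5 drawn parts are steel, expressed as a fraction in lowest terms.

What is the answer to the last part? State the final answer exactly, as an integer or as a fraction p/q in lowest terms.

105/286

Stage 1: 20403 = 3^2 * 2267; sigma = (1 + 3 + 9) * (1 + 2267) = 13 * 2268 = 29484; answer 29484
Stage 2: S1 = 29484; w = 7; total draws C(14,5) = 2002; favorable C(7,2)*C(7,3) = 735; P = 105/286; answer 105/286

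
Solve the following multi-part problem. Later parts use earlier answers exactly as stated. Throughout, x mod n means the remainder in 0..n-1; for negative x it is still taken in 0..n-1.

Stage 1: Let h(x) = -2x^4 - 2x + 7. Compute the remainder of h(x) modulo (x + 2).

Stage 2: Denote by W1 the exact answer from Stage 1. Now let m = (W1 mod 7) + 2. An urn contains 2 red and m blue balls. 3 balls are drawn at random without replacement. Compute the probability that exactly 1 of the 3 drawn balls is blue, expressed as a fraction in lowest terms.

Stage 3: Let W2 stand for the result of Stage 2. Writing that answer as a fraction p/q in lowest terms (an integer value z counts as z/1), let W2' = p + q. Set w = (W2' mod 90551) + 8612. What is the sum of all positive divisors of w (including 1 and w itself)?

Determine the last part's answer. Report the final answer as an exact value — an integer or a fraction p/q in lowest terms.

10344

Stage 1: remainder = value at the root: -2*(-2)^4 - 2*(-2)^1 + 7 = (-32) + (4) + (7) = -21; answer -21
Stage 2: W1 = -21; m = 2; total draws C(4,3) = 4; favorable C(2,1)*C(2,2) = 2; P = 1/2; answer 1/2
Stage 3: W2 = 1/2; threaded value p + q = 3; w = 8615; 8615 = 5 * 1723; sigma = (1 + 5) * (1 + 1723) = 6 * 1724 = 10344; answer 10344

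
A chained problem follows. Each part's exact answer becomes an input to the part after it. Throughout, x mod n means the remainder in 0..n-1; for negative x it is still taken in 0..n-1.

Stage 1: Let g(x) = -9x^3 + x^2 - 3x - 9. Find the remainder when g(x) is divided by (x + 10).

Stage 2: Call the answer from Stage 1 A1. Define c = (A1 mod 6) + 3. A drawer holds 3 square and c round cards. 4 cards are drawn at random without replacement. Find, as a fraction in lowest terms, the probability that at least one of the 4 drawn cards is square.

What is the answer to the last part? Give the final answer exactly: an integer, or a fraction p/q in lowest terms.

Stage 1: remainder = value at the root: -9*(-10)^3 + 1*(-10)^2 - 3*(-10)^1 - 9 = (9000) + (100) + (30) + (-9) = 9121; answer 9121
Stage 2: A1 = 9121; c = 4; total draws C(7,4) = 35; complement C(4,4) = 1; favorable 35 - 1 = 34; P = 34/35; answer 34/35

34/35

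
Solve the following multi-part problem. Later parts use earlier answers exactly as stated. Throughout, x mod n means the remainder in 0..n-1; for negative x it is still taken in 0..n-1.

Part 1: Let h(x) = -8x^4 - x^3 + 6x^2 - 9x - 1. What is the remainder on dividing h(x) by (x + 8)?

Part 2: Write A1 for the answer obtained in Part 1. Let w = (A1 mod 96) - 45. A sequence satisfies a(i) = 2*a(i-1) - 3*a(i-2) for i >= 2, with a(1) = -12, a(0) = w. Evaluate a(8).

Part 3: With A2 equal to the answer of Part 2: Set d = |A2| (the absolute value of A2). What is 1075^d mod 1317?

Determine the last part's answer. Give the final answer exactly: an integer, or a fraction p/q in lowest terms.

145

Part 1: remainder = value at the root: -8*(-8)^4 - 1*(-8)^3 + 6*(-8)^2 - 9*(-8)^1 - 1 = (-32768) + (512) + (384) + (72) + (-1) = -31801; answer -31801
Part 2: A1 = -31801; w = 26; a(2) = 2*(-12) - 3*(26) = -102; iterating: a(2)=-102, a(3)=-168, a(4)=-30, a(5)=444, a(6)=978, a(7)=624, a(8)=-1686; answer -1686
Part 3: A2 = -1686; d = 1686; squarings mod 1317: 1075^1=1075, 1075^2=616, 1075^4=160, 1075^8=577, 1075^16=1045, 1075^32=232, 1075^64=1144, 1075^128=955, 1075^256=661, 1075^512=994, 1075^1024=286; 1075^1686 = 1075^2 * 1075^4 * 1075^16 * 1075^128 * 1075^512 * 1075^1024 = 145 (mod 1317); answer 145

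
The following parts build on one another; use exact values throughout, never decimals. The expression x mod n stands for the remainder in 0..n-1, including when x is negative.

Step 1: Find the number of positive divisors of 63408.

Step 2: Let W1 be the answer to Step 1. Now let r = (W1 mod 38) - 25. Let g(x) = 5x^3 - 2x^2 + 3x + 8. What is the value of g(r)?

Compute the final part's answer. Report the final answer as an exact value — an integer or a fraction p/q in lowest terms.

-682

Step 1: 63408 = 2^4 * 3 * 1321; number of divisors = (4+1) * (1+1) * (1+1) = 20; answer 20
Step 2: W1 = 20; r = -5; 5*(-5)^3 - 2*(-5)^2 + 3*(-5)^1 + 8 = (-625) + (-50) + (-15) + (8) = -682; answer -682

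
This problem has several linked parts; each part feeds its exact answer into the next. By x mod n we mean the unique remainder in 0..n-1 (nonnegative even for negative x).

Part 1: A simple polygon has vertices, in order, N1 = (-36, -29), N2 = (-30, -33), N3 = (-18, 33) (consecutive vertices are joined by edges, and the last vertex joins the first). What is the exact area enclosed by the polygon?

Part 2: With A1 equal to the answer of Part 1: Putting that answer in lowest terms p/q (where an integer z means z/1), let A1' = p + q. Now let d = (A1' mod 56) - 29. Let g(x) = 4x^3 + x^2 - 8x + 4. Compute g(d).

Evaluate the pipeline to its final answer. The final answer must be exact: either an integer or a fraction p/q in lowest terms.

Part 1: cross terms: (-36*-33 - -30*-29)=318, (-30*33 - -18*-33)=-1584, (-18*-29 - -36*33)=1710; twice the area = |444| = 444; area = 222; answer 222
Part 2: A1 = 222; threaded value p + q = 223; d = 26; 4*(26)^3 + 1*(26)^2 - 8*(26)^1 + 4 = (70304) + (676) + (-208) + (4) = 70776; answer 70776

70776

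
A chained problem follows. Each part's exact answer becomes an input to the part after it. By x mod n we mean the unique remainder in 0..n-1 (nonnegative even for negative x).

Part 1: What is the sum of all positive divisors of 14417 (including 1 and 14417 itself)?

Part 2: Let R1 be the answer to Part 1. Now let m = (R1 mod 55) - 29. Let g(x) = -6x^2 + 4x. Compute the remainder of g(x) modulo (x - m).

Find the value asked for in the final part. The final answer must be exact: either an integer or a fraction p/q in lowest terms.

-2

Part 1: 14417 = 13 * 1109; sigma = (1 + 13) * (1 + 1109) = 14 * 1110 = 15540; answer 15540
Part 2: R1 = 15540; m = 1; remainder = value at the root: -6*(1)^2 + 4*(1)^1 = (-6) + (4) = -2; answer -2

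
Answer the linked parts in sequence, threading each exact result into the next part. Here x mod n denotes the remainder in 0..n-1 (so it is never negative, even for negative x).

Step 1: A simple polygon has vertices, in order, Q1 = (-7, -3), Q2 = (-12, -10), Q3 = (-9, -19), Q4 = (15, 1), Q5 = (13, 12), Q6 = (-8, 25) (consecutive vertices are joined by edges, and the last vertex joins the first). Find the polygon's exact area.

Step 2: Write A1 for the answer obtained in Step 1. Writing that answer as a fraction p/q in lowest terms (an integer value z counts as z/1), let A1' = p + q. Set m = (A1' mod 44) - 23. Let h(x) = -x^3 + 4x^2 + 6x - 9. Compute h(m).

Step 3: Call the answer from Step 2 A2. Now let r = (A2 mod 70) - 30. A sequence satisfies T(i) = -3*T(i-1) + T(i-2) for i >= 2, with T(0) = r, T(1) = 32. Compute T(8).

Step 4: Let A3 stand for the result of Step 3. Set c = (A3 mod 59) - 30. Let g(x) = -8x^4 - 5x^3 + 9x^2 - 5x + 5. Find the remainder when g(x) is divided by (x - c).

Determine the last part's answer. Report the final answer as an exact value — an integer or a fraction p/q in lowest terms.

-807637

Step 1: cross terms: (-7*-10 - -12*-3)=34, (-12*-19 - -9*-10)=138, (-9*1 - 15*-19)=276, (15*12 - 13*1)=167, (13*25 - -8*12)=421, (-8*-3 - -7*25)=199; twice the area = |1235| = 1235; area = 1235/2; answer 1235/2
Step 2: A1 = 1235/2; threaded value p + q = 1237; m = -18; -1*(-18)^3 + 4*(-18)^2 + 6*(-18)^1 - 9 = (5832) + (1296) + (-108) + (-9) = 7011; answer 7011
Step 3: A2 = 7011; r = -19; T(2) = -3*(32) + 1*(-19) = -115; iterating: T(2)=-115, T(3)=377, T(4)=-1246, T(5)=4115, T(6)=-13591, T(7)=44888, T(8)=-148255; answer -148255
Step 4: A3 = -148255; c = -18; remainder = value at the root: -8*(-18)^4 - 5*(-18)^3 + 9*(-18)^2 - 5*(-18)^1 + 5 = (-839808) + (29160) + (2916) + (90) + (5) = -807637; answer -807637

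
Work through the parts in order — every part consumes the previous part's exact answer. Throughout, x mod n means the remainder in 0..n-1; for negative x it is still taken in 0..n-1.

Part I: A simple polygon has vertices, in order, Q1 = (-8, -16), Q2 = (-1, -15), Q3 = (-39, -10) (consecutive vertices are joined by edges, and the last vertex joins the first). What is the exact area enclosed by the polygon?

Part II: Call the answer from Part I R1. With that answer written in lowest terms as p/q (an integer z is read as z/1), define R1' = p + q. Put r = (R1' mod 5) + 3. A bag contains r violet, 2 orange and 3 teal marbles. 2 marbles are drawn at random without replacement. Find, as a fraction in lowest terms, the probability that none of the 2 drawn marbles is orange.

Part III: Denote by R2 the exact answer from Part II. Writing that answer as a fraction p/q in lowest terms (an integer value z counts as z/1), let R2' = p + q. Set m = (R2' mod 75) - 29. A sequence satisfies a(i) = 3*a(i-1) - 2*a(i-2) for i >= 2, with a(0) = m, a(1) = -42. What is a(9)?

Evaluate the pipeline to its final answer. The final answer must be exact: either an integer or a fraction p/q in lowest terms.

-28602

Part I: cross terms: (-8*-15 - -1*-16)=104, (-1*-10 - -39*-15)=-575, (-39*-16 - -8*-10)=544; twice the area = |73| = 73; area = 73/2; answer 73/2
Part II: R1 = 73/2; threaded value p + q = 75; r = 3; total draws C(8,2) = 28; favorable C(6,2) = 15; P = 15/28; answer 15/28
Part III: R2 = 15/28; threaded value p + q = 43; m = 14; a(2) = 3*(-42) - 2*(14) = -154; iterating: a(2)=-154, a(3)=-378, a(4)=-826, a(5)=-1722, a(6)=-3514, a(7)=-7098, a(8)=-14266, a(9)=-28602; answer -28602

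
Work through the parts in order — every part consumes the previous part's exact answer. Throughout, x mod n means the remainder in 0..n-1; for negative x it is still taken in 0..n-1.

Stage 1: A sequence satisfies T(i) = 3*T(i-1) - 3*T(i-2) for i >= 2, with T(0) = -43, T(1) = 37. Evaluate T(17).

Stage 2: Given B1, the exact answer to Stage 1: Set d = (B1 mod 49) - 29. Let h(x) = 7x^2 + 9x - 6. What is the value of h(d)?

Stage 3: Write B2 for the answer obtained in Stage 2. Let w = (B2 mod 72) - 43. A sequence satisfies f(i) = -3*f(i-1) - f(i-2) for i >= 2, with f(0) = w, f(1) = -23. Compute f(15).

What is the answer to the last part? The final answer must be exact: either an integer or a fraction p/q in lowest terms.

Stage 1: T(2) = 3*(37) - 3*(-43) = 240; iterating: T(2)=240, T(3)=609, T(4)=1107, T(5)=1494, T(6)=1161, T(7)=-999, T(8)=-6480, T(9)=-16443, T(10)=-29889, T(11)=-40338, T(12)=-31347, T(13)=26973, T(14)=174960, T(15)=443961, T(16)=807003, T(17)=1089126; answer 1089126
Stage 2: B1 = 1089126; d = -26; 7*(-26)^2 + 9*(-26)^1 - 6 = (4732) + (-234) + (-6) = 4492; answer 4492
Stage 3: B2 = 4492; w = -15; f(2) = -3*(-23) - 1*(-15) = 84; iterating: f(2)=84, f(3)=-229, f(4)=603, f(5)=-1580, f(6)=4137, f(7)=-10831, f(8)=28356, f(9)=-74237, f(10)=194355, f(11)=-508828, f(12)=1332129, f(13)=-3487559, f(14)=9130548, f(15)=-23904085; answer -23904085

-23904085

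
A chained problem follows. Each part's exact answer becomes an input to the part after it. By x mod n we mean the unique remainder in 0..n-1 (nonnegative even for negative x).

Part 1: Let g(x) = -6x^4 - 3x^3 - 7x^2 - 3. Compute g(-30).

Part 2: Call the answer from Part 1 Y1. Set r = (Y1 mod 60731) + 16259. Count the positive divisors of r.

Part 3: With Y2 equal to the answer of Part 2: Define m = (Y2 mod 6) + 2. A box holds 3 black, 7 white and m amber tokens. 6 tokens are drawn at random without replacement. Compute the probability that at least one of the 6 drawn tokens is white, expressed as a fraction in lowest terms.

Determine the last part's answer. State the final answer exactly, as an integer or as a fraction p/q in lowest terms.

283/286

Part 1: -6*(-30)^4 - 3*(-30)^3 - 7*(-30)^2 - 3 = (-4860000) + (81000) + (-6300) + (-3) = -4785303; answer -4785303
Part 2: Y1 = -4785303; r = 28705; 28705 = 5 * 5741; number of divisors = (1+1) * (1+1) = 4; answer 4
Part 3: Y2 = 4; m = 6; total draws C(16,6) = 8008; complement C(9,6) = 84; favorable 8008 - 84 = 7924; P = 283/286; answer 283/286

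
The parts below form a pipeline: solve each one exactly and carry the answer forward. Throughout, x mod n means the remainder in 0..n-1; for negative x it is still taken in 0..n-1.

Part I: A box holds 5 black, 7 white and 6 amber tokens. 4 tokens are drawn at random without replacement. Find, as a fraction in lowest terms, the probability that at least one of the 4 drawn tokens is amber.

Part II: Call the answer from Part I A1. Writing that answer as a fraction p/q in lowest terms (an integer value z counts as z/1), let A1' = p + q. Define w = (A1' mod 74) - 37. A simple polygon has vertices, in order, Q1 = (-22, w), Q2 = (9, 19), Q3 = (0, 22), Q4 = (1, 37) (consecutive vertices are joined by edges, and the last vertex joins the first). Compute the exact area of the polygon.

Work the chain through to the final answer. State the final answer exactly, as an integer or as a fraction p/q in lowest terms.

Part I: total draws C(18,4) = 3060; complement C(12,4) = 495; favorable 3060 - 495 = 2565; P = 57/68; answer 57/68
Part II: A1 = 57/68; threaded value p + q = 125; w = 14; cross terms: (-22*19 - 9*14)=-544, (9*22 - 0*19)=198, (0*37 - 1*22)=-22, (1*14 - -22*37)=828; twice the area = |460| = 460; area = 230; answer 230

230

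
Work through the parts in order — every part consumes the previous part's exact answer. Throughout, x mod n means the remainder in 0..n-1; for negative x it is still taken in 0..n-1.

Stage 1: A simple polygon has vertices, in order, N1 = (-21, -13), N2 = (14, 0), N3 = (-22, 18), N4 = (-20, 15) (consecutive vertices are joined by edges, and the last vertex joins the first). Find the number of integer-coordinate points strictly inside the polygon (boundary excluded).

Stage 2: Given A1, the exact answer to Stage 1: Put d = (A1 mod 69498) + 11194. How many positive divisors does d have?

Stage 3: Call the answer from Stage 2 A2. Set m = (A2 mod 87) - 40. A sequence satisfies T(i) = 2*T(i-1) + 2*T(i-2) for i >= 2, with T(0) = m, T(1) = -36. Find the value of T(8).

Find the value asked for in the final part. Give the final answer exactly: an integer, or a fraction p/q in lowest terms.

-37504

Stage 1: cross terms: (-21*0 - 14*-13)=182, (14*18 - -22*0)=252, (-22*15 - -20*18)=30, (-20*-13 - -21*15)=575; twice the area = |1039| = 1039; area = 1039/2; boundary points = 1 + 18 + 1 + 1 = 21; strictly interior points = area - boundary/2 + 1 = 510; answer 510
Stage 2: A1 = 510; d = 11704; 11704 = 2^3 * 7 * 11 * 19; number of divisors = (3+1) * (1+1) * (1+1) * (1+1) = 32; answer 32
Stage 3: A2 = 32; m = -8; T(2) = 2*(-36) + 2*(-8) = -88; iterating: T(2)=-88, T(3)=-248, T(4)=-672, T(5)=-1840, T(6)=-5024, T(7)=-13728, T(8)=-37504; answer -37504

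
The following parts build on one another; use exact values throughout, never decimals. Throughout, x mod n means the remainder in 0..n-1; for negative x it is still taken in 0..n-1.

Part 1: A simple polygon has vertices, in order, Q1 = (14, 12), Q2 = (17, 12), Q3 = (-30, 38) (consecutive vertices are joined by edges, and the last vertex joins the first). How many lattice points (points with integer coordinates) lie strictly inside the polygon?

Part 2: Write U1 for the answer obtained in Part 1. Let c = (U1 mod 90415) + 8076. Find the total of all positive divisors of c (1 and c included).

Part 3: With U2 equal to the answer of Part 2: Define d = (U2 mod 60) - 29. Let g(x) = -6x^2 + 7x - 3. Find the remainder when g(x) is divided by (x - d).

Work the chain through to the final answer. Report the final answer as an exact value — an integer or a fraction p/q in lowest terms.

Part 1: cross terms: (14*12 - 17*12)=-36, (17*38 - -30*12)=1006, (-30*12 - 14*38)=-892; twice the area = |78| = 78; area = 39; boundary points = 3 + 1 + 2 = 6; strictly interior points = area - boundary/2 + 1 = 37; answer 37
Part 2: U1 = 37; c = 8113; 8113 = 7 * 19 * 61; sigma = (1 + 7) * (1 + 19) * (1 + 61) = 8 * 20 * 62 = 9920; answer 9920
Part 3: U2 = 9920; d = -9; remainder = value at the root: -6*(-9)^2 + 7*(-9)^1 - 3 = (-486) + (-63) + (-3) = -552; answer -552

-552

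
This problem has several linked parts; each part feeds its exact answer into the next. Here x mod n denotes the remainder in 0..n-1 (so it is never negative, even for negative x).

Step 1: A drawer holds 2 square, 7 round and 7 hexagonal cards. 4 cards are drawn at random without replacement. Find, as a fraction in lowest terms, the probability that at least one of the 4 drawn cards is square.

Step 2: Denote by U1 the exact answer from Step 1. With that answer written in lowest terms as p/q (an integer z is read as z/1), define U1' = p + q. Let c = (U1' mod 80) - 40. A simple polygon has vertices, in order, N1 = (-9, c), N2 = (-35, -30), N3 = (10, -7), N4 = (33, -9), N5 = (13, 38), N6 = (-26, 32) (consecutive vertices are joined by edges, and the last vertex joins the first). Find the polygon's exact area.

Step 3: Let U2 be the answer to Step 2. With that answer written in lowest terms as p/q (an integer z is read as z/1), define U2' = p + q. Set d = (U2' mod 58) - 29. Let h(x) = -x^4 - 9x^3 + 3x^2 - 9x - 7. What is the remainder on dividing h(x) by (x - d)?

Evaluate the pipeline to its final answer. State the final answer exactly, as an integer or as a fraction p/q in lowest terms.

Step 1: total draws C(16,4) = 1820; complement C(14,4) = 1001; favorable 1820 - 1001 = 819; P = 9/20; answer 9/20
Step 2: U1 = 9/20; threaded value p + q = 29; c = -11; cross terms: (-9*-30 - -35*-11)=-115, (-35*-7 - 10*-30)=545, (10*-9 - 33*-7)=141, (33*38 - 13*-9)=1371, (13*32 - -26*38)=1404, (-26*-11 - -9*32)=574; twice the area = |3920| = 3920; area = 1960; answer 1960
Step 3: U2 = 1960; threaded value p + q = 1961; d = 18; remainder = value at the root: -1*(18)^4 - 9*(18)^3 + 3*(18)^2 - 9*(18)^1 - 7 = (-104976) + (-52488) + (972) + (-162) + (-7) = -156661; answer -156661

-156661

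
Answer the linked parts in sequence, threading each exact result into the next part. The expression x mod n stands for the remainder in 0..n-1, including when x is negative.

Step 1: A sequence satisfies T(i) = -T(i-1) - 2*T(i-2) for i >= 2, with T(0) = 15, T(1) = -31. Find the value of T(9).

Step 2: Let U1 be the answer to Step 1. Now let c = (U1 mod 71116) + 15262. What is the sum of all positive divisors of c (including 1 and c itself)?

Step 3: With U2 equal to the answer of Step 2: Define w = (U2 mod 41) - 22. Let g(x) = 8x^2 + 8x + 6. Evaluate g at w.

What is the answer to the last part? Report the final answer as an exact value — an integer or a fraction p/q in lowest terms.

166

Step 1: T(2) = -1*(-31) - 2*(15) = 1; iterating: T(2)=1, T(3)=61, T(4)=-63, T(5)=-59, T(6)=185, T(7)=-67, T(8)=-303, T(9)=437; answer 437
Step 2: U1 = 437; c = 15699; 15699 = 3 * 5233; sigma = (1 + 3) * (1 + 5233) = 4 * 5234 = 20936; answer 20936
Step 3: U2 = 20936; w = 4; 8*(4)^2 + 8*(4)^1 + 6 = (128) + (32) + (6) = 166; answer 166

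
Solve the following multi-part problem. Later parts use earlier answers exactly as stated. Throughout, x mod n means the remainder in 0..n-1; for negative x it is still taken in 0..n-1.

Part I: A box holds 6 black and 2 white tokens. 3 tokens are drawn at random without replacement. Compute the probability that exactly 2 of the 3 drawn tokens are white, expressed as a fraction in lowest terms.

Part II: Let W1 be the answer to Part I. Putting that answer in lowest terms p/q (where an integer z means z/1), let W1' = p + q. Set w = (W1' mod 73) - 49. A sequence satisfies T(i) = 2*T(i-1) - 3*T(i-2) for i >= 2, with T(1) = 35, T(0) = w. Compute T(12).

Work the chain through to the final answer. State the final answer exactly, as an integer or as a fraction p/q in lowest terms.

-30302

Part I: total draws C(8,3) = 56; favorable C(2,2)*C(6,1) = 6; P = 3/28; answer 3/28
Part II: W1 = 3/28; threaded value p + q = 31; w = -18; T(2) = 2*(35) - 3*(-18) = 124; iterating: T(2)=124, T(3)=143, T(4)=-86, T(5)=-601, T(6)=-944, T(7)=-85, T(8)=2662, T(9)=5579, T(10)=3172, T(11)=-10393, T(12)=-30302; answer -30302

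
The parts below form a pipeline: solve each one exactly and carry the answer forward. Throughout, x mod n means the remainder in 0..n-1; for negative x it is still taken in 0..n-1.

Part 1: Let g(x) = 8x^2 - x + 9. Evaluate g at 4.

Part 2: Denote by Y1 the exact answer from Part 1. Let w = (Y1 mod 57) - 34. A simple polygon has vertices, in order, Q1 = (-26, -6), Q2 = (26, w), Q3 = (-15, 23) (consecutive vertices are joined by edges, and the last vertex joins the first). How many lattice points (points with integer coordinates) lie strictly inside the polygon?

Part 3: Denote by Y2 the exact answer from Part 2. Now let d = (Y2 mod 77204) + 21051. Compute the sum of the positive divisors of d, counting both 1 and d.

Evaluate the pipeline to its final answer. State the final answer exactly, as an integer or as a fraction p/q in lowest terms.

Part 1: 8*(4)^2 - 1*(4)^1 + 9 = (128) + (-4) + (9) = 133; answer 133
Part 2: Y1 = 133; w = -15; cross terms: (-26*-15 - 26*-6)=546, (26*23 - -15*-15)=373, (-15*-6 - -26*23)=688; twice the area = |1607| = 1607; area = 1607/2; boundary points = 1 + 1 + 1 = 3; strictly interior points = area - boundary/2 + 1 = 803; answer 803
Part 3: Y2 = 803; d = 21854; 21854 = 2 * 7^2 * 223; sigma = (1 + 2) * (1 + 7 + 49) * (1 + 223) = 3 * 57 * 224 = 38304; answer 38304

38304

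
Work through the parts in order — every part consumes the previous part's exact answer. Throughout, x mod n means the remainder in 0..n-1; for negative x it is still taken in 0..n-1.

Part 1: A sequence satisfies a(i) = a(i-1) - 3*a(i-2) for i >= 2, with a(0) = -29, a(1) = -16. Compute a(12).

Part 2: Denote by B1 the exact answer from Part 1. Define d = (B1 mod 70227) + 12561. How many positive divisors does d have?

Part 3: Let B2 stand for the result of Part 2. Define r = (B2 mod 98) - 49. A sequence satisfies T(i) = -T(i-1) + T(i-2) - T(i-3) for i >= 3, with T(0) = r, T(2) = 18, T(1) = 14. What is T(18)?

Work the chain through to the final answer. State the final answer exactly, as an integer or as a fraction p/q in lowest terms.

Part 1: a(2) = 1*(-16) - 3*(-29) = 71; iterating: a(2)=71, a(3)=119, a(4)=-94, a(5)=-451, a(6)=-169, a(7)=1184, a(8)=1691, a(9)=-1861, a(10)=-6934, a(11)=-1351, a(12)=19451; answer 19451
Part 2: B1 = 19451; d = 32012; 32012 = 2^2 * 53 * 151; number of divisors = (2+1) * (1+1) * (1+1) = 12; answer 12
Part 3: B2 = 12; r = -37; T(3) = -1*(18) + 1*(14) - 1*(-37) = 33; iterating: T(3)=33, T(4)=-29, T(5)=44, T(6)=-106, T(7)=179, T(8)=-329, T(9)=614, T(10)=-1122, T(11)=2065, T(12)=-3801, T(13)=6988, T(14)=-12854, T(15)=23643, T(16)=-43485, T(17)=79982, T(18)=-147110; answer -147110

-147110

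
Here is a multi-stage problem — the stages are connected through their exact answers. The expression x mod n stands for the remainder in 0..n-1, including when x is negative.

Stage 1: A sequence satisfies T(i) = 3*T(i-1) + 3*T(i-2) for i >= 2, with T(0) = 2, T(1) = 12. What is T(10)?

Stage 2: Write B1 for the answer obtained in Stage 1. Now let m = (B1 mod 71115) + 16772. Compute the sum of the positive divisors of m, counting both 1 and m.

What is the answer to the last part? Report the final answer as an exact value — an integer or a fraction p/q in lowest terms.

Stage 1: T(2) = 3*(12) + 3*(2) = 42; iterating: T(2)=42, T(3)=162, T(4)=612, T(5)=2322, T(6)=8802, T(7)=33372, T(8)=126522, T(9)=479682, T(10)=1818612; answer 1818612
Stage 2: B1 = 1818612; m = 57509; 57509 = 131 * 439; sigma = (1 + 131) * (1 + 439) = 132 * 440 = 58080; answer 58080

58080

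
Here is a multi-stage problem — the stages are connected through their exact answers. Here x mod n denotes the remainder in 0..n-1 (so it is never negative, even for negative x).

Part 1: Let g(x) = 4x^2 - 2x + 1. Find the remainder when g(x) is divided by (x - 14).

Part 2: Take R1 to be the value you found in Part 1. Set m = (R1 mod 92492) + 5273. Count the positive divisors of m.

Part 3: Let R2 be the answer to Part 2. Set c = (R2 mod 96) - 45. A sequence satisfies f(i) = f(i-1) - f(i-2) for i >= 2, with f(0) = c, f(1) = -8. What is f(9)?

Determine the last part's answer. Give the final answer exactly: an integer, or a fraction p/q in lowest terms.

21

Part 1: remainder = value at the root: 4*(14)^2 - 2*(14)^1 + 1 = (784) + (-28) + (1) = 757; answer 757
Part 2: R1 = 757; m = 6030; 6030 = 2 * 3^2 * 5 * 67; number of divisors = (1+1) * (2+1) * (1+1) * (1+1) = 24; answer 24
Part 3: R2 = 24; c = -21; f(2) = 1*(-8) - 1*(-21) = 13; iterating: f(2)=13, f(3)=21, f(4)=8, f(5)=-13, f(6)=-21, f(7)=-8, f(8)=13, f(9)=21; answer 21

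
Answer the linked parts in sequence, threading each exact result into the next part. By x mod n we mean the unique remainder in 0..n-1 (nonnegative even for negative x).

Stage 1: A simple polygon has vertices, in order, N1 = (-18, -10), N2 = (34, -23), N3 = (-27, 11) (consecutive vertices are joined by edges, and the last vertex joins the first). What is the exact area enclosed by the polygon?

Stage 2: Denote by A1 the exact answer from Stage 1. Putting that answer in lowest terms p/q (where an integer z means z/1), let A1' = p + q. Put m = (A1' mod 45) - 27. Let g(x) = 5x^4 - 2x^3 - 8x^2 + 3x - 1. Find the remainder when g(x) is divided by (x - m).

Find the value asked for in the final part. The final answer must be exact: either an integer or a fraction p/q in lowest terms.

2689

Stage 1: cross terms: (-18*-23 - 34*-10)=754, (34*11 - -27*-23)=-247, (-27*-10 - -18*11)=468; twice the area = |975| = 975; area = 975/2; answer 975/2
Stage 2: A1 = 975/2; threaded value p + q = 977; m = 5; remainder = value at the root: 5*(5)^4 - 2*(5)^3 - 8*(5)^2 + 3*(5)^1 - 1 = (3125) + (-250) + (-200) + (15) + (-1) = 2689; answer 2689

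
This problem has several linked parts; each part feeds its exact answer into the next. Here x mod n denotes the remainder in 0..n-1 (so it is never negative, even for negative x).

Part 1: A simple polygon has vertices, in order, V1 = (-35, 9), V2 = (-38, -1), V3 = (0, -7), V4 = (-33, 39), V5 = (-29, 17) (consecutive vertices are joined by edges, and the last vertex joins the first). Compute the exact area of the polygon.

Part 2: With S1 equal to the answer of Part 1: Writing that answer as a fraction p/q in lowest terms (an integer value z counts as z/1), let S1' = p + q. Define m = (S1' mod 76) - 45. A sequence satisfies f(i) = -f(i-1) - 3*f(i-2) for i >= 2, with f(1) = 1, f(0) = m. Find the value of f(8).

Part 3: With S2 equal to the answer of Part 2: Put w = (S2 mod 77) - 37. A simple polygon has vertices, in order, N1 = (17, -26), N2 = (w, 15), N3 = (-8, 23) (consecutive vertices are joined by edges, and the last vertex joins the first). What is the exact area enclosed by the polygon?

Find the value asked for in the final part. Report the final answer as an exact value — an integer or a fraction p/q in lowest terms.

53/2

Part 1: cross terms: (-35*-1 - -38*9)=377, (-38*-7 - 0*-1)=266, (0*39 - -33*-7)=-231, (-33*17 - -29*39)=570, (-29*9 - -35*17)=334; twice the area = |1316| = 1316; area = 658; answer 658
Part 2: S1 = 658; threaded value p + q = 659; m = 6; f(2) = -1*(1) - 3*(6) = -19; iterating: f(2)=-19, f(3)=16, f(4)=41, f(5)=-89, f(6)=-34, f(7)=301, f(8)=-199; answer -199
Part 3: S2 = -199; w = -5; cross terms: (17*15 - -5*-26)=125, (-5*23 - -8*15)=5, (-8*-26 - 17*23)=-183; twice the area = |-53| = 53; area = 53/2; answer 53/2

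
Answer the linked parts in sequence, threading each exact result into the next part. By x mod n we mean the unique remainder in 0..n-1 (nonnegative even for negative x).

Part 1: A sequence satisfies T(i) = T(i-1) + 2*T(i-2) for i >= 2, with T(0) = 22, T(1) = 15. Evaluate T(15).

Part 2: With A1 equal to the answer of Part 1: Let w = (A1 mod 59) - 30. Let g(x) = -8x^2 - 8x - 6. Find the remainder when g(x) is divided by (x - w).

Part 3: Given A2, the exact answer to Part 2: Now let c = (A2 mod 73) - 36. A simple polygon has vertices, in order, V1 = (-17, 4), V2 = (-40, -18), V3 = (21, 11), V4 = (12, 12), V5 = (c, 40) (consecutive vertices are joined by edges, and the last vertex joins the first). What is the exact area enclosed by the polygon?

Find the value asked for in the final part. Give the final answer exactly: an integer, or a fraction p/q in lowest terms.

978

Part 1: T(2) = 1*(15) + 2*(22) = 59; iterating: T(2)=59, T(3)=89, T(4)=207, T(5)=385, T(6)=799, T(7)=1569, T(8)=3167, T(9)=6305, T(10)=12639, T(11)=25249, T(12)=50527, T(13)=101025, T(14)=202079, T(15)=404129; answer 404129
Part 2: A1 = 404129; w = 8; remainder = value at the root: -8*(8)^2 - 8*(8)^1 - 6 = (-512) + (-64) + (-6) = -582; answer -582
Part 3: A2 = -582; c = -34; cross terms: (-17*-18 - -40*4)=466, (-40*11 - 21*-18)=-62, (21*12 - 12*11)=120, (12*40 - -34*12)=888, (-34*4 - -17*40)=544; twice the area = |1956| = 1956; area = 978; answer 978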